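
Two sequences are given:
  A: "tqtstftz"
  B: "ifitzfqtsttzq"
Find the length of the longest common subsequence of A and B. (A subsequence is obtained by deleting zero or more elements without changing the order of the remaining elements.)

7

Backtracking the LCS table gives one alignment: t (A1,B4) → q (A2,B7) → t (A3,B8) → s (A4,B9) → t (A5,B10) → t (A7,B11) → z (A8,B12).
So the longest common subsequence has length 7.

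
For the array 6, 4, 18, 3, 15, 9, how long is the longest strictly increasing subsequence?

One longest increasing subsequence is 6, 18 (positions 1,3), of length 2; no longer one exists.

2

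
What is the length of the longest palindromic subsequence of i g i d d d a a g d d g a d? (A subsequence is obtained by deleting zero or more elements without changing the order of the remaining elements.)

8

Using dp[i][j] = 2 + dp[i+1][j−1] if the ends match, else max(dp[i+1][j], dp[i][j−1]):
dp[1][14] = 8. A witness is dagddgad at positions 4,7,9,10,11,12,13,14.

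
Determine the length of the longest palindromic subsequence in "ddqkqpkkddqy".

7

One longest palindromic subsequence is ddkkkdd (positions 1,2,4,7,8,9,10); it reads the same forward and backward, and the interval DP gives dp[1][12] = 7.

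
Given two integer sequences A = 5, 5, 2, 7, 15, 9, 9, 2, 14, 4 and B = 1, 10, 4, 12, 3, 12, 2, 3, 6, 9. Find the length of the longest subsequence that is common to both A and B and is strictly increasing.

For each value that appears in both, track the longest common increasing run ending there.
The best achievable length is 2; one witness is 2, 9 (A-positions 3,6, B-positions 7,10).

2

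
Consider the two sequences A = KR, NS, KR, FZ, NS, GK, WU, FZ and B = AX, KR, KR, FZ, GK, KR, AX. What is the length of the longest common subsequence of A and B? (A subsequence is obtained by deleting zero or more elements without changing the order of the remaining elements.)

4

A longest common subsequence is KR, KR, FZ, GK (length 4); the LCS DP confirms no longer common subsequence exists.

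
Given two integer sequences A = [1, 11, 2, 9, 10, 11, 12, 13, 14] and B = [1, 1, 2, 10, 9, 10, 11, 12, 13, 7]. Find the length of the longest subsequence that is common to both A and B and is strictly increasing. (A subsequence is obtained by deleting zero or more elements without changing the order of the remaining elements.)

7

A longest common strictly increasing subsequence is 1, 2, 9, 10, 11, 12, 13 (length 7); it appears in order in both A and B, and no longer such subsequence exists.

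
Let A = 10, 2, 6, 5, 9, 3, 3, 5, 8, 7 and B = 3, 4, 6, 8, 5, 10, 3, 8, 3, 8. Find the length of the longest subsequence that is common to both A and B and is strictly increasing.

3

For each value that appears in both, track the longest common increasing run ending there.
The best achievable length is 3; one witness is 3, 5, 8 (A-positions 6,8,9, B-positions 1,5,8).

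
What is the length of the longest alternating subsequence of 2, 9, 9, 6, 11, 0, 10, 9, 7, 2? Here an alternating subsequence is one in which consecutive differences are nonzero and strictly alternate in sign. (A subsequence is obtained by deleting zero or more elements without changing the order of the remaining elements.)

7

A longest alternating subsequence is 2, 9, 6, 11, 0, 10, 9 (positions 1,2,4,5,6,7,8); its 6 consecutive differences strictly alternate in sign, and length 7 is optimal.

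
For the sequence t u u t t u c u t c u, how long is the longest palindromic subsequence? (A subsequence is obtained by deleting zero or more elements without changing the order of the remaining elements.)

Using dp[i][j] = 2 + dp[i+1][j−1] if the ends match, else max(dp[i+1][j], dp[i][j−1]):
dp[1][11] = 8. A witness is tuuttuut at positions 1,2,3,4,5,6,8,9.

8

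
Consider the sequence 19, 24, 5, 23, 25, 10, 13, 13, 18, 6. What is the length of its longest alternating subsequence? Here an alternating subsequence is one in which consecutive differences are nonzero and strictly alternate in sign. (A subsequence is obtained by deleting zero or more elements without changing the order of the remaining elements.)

7

Track the best alternating length ending on an up-step vs a down-step at each position: up/down = 1/1, 2/1, 1/3, 4/3, 4/1, 4/5, 6/5, 6/5, 6/5, 4/7.
The maximum over both is 7; one such subsequence is 19, 24, 5, 23, 10, 13, 6.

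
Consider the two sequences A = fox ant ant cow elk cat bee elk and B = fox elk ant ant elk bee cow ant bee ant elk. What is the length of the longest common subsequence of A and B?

6

Backtracking the LCS table gives one alignment: fox (A1,B1) → ant (A2,B3) → ant (A3,B4) → cow (A4,B7) → bee (A7,B9) → elk (A8,B11).
So the longest common subsequence has length 6.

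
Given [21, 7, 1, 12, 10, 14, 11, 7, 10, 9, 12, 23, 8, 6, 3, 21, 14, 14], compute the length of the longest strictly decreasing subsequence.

8

Let dp[i] be the longest decreasing subsequence ending at position i. Then dp = [1, 2, 3, 2, 3, 2, 3, 4, 4, 5, 3, 1, 6, 7, 8, 2, 3, 3].
The maximum is 8; one witness is 21, 12, 11, 10, 9, 8, 6, 3 at positions 1,4,7,9,10,13,14,15.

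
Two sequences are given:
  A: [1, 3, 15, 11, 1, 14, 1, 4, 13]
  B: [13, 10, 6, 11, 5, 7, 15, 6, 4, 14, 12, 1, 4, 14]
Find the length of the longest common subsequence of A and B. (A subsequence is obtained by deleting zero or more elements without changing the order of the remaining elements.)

4

Backtracking the LCS table gives one alignment: 15 (A3,B7) → 14 (A6,B10) → 1 (A7,B12) → 4 (A8,B13).
So the longest common subsequence has length 4.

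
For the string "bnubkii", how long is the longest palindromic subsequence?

3

One longest palindromic subsequence is bub (positions 1,3,4); it reads the same forward and backward, and the interval DP gives dp[1][7] = 3.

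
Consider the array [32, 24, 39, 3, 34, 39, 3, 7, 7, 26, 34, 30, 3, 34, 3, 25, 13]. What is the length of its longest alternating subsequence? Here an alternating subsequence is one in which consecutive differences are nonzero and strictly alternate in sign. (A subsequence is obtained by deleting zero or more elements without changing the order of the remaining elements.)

12

A longest alternating subsequence is 32, 24, 39, 3, 34, 3, 34, 30, 34, 3, 25, 13 (positions 1,2,3,4,5,7,11,12,14,15,16,17); its 11 consecutive differences strictly alternate in sign, and length 12 is optimal.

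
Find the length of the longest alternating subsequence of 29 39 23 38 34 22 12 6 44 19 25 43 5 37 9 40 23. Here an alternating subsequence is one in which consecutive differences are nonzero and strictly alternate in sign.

13

A longest alternating subsequence is 29, 39, 23, 38, 34, 44, 19, 25, 5, 37, 9, 40, 23 (positions 1,2,3,4,5,9,10,11,13,14,15,16,17); its 12 consecutive differences strictly alternate in sign, and length 13 is optimal.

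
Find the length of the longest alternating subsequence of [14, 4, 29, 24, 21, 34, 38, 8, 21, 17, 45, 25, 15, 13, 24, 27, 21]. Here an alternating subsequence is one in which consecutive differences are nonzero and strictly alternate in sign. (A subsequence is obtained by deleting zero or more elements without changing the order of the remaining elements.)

Track the best alternating length ending on an up-step vs a down-step at each position: up/down = 1/1, 1/2, 3/1, 3/4, 3/4, 5/1, 5/1, 3/6, 7/6, 7/8, 9/1, 9/10, 7/10, 7/10, 11/10, 11/10, 11/12.
The maximum over both is 12; one such subsequence is 14, 4, 29, 24, 34, 8, 21, 17, 45, 15, 24, 21.

12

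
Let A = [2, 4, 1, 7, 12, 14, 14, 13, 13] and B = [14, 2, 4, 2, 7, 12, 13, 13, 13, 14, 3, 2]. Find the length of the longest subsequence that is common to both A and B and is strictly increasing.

5

For each value that appears in both, track the longest common increasing run ending there.
The best achievable length is 5; one witness is 2, 4, 7, 12, 13 (A-positions 1,2,4,5,8, B-positions 2,3,5,6,7).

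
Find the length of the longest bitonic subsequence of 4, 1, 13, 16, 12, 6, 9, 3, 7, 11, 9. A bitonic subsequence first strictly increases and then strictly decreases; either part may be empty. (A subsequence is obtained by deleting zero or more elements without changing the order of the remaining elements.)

Let inc[i] be the LIS ending at i and dec[i] the longest strictly decreasing subsequence starting at i. inc = [1, 1, 2, 3, 2, 2, 3, 2, 3, 4, 4], dec = [2, 1, 4, 4, 3, 2, 2, 1, 1, 2, 1].
max_i inc[i]+dec[i]−1 = 6, with one witness 4, 13, 16, 12, 11, 9.

6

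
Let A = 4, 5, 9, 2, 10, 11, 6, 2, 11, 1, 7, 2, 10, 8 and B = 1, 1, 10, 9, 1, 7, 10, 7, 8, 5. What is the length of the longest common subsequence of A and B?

5

Backtracking the LCS table gives one alignment: 9 (A3,B4) → 1 (A10,B5) → 7 (A11,B6) → 10 (A13,B7) → 8 (A14,B9).
So the longest common subsequence has length 5.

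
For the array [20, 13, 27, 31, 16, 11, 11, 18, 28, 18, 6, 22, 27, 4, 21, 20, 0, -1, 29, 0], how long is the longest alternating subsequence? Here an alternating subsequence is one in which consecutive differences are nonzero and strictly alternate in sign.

12

A longest alternating subsequence is 20, 13, 27, 16, 28, 18, 22, 4, 21, 20, 29, 0 (positions 1,2,3,5,9,10,12,14,15,16,19,20); its 11 consecutive differences strictly alternate in sign, and length 12 is optimal.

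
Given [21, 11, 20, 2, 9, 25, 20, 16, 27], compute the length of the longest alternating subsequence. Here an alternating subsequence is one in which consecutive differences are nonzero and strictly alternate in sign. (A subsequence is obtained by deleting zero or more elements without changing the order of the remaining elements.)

A longest alternating subsequence is 21, 11, 20, 2, 25, 20, 27 (positions 1,2,3,4,6,7,9); its 6 consecutive differences strictly alternate in sign, and length 7 is optimal.

7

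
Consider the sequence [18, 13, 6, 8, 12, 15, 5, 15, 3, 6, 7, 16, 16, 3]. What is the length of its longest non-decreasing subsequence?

One longest non-decreasing subsequence is 6, 8, 12, 15, 15, 16, 16 (positions 3,4,5,6,8,12,13), of length 7; no longer one exists.

7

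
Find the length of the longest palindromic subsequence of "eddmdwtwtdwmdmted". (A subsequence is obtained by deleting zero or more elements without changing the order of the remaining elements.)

Using dp[i][j] = 2 + dp[i+1][j−1] if the ends match, else max(dp[i+1][j], dp[i][j−1]):
dp[1][17] = 11. A witness is dmdwtwtwdmd at positions 2,4,5,6,7,8,9,11,13,14,17.

11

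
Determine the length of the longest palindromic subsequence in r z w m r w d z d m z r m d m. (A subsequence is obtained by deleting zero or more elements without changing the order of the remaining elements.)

Using dp[i][j] = 2 + dp[i+1][j−1] if the ends match, else max(dp[i+1][j], dp[i][j−1]):
dp[1][15] = 9. A witness is rzmdzdmzr at positions 1,2,4,7,8,9,10,11,12.

9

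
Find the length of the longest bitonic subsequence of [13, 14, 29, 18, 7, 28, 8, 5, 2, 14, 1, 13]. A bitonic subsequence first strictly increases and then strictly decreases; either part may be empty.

Let inc[i] be the LIS ending at i and dec[i] the longest strictly decreasing subsequence starting at i. inc = [1, 2, 3, 3, 1, 4, 2, 1, 1, 3, 1, 3], dec = [5, 5, 6, 5, 4, 5, 4, 3, 2, 2, 1, 1].
max_i inc[i]+dec[i]−1 = 8, with one witness 13, 14, 29, 28, 8, 5, 2, 1.

8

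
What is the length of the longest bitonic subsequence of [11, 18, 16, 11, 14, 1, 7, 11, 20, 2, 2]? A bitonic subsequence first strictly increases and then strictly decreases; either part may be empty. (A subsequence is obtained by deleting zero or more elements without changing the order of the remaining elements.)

6

One longest bitonic subsequence is 11, 18, 16, 14, 11, 2 (positions 1,2,3,5,8,11): it rises to 18 then falls. Length 6 is optimal.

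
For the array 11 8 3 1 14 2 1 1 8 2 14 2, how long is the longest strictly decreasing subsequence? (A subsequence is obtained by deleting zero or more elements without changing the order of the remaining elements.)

Let dp[i] be the longest decreasing subsequence ending at position i. Then dp = [1, 2, 3, 4, 1, 4, 5, 5, 2, 4, 1, 4].
The maximum is 5; one witness is 11, 8, 3, 2, 1 at positions 1,2,3,6,7.

5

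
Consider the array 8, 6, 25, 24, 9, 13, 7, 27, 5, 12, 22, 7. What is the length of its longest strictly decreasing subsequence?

One longest decreasing subsequence is 25, 24, 9, 7, 5 (positions 3,4,5,7,9), of length 5; no longer one exists.

5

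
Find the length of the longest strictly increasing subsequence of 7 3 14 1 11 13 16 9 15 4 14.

Let dp[i] be the longest increasing subsequence ending at position i. Then dp = [1, 1, 2, 1, 2, 3, 4, 2, 4, 2, 4].
The maximum is 4; one witness is 7, 11, 13, 16 at positions 1,5,6,7.

4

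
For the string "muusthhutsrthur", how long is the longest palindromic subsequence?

One longest palindromic subsequence is usthhtsu (positions 3,4,5,6,7,9,10,14); it reads the same forward and backward, and the interval DP gives dp[1][15] = 8.

8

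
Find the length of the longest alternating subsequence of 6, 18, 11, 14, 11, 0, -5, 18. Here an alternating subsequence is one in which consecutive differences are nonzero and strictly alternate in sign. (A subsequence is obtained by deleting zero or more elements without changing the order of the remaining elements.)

6

Track the best alternating length ending on an up-step vs a down-step at each position: up/down = 1/1, 2/1, 2/3, 4/3, 2/5, 1/5, 1/5, 6/1.
The maximum over both is 6; one such subsequence is 6, 18, 11, 14, 11, 18.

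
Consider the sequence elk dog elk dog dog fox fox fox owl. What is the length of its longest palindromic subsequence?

3

Using dp[i][j] = 2 + dp[i+1][j−1] if the ends match, else max(dp[i+1][j], dp[i][j−1]):
dp[1][9] = 3. A witness is fox fox fox at positions 6,7,8.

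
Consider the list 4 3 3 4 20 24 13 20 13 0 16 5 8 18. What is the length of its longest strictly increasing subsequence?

Let dp[i] be the longest increasing subsequence ending at position i. Then dp = [1, 1, 1, 2, 3, 4, 3, 4, 3, 1, 4, 3, 4, 5].
The maximum is 5; one witness is 3, 4, 13, 16, 18 at positions 2,4,7,11,14.

5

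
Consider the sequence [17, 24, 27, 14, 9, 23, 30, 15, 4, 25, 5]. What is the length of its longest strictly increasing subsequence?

Scanning left to right, the best length ending at each element is: 17→1, 24→2, 27→3, 14→1, 9→1, 23→2, 30→4, 15→2, 4→1, 25→3, 5→2.
So the longest increasing subsequence has length 4, e.g. 17, 24, 27, 30.

4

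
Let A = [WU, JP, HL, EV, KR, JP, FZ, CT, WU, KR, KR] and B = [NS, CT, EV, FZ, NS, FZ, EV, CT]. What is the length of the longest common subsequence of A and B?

Backtracking the LCS table gives one alignment: EV (A4,B3) → FZ (A7,B6) → CT (A8,B8).
So the longest common subsequence has length 3.

3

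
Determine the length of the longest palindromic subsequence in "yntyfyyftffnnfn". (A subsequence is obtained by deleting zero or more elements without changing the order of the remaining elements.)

Using dp[i][j] = 2 + dp[i+1][j−1] if the ends match, else max(dp[i+1][j], dp[i][j−1]):
dp[1][15] = 8. A witness is ntfyyftn at positions 2,3,5,6,7,8,9,15.

8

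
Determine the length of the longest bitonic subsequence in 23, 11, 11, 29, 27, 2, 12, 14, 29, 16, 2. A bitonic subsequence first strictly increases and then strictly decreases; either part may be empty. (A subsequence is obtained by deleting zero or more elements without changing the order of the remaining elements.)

6

One longest bitonic subsequence is 11, 12, 14, 29, 16, 2 (positions 2,7,8,9,10,11): it rises to 29 then falls. Length 6 is optimal.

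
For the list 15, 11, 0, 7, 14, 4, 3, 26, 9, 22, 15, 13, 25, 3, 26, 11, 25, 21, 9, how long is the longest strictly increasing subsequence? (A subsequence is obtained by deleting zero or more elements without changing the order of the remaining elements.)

Scanning left to right, the best length ending at each element is: 15→1, 11→1, 0→1, 7→2, 14→3, 4→2, 3→2, 26→4, 9→3, 22→4, 15→4, 13→4, 25→5, 3→2, 26→6, 11→4, 25→5, 21→5, 9→3.
So the longest increasing subsequence has length 6, e.g. 0, 7, 14, 22, 25, 26.

6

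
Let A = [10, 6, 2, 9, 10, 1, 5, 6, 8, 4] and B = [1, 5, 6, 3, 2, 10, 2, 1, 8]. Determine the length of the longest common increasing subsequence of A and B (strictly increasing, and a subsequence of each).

For each value that appears in both, track the longest common increasing run ending there.
The best achievable length is 4; one witness is 1, 5, 6, 8 (A-positions 6,7,8,9, B-positions 1,2,3,9).

4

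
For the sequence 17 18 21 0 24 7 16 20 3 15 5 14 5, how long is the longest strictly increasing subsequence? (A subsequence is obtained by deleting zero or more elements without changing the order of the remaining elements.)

Let dp[i] be the longest increasing subsequence ending at position i. Then dp = [1, 2, 3, 1, 4, 2, 3, 4, 2, 3, 3, 4, 3].
The maximum is 4; one witness is 17, 18, 21, 24 at positions 1,2,3,5.

4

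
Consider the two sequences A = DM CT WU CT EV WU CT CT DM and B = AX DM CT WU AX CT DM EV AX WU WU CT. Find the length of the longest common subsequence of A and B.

7

Backtracking the LCS table gives one alignment: DM (A1,B2) → CT (A2,B3) → WU (A3,B4) → CT (A4,B6) → EV (A5,B8) → WU (A6,B11) → CT (A8,B12).
So the longest common subsequence has length 7.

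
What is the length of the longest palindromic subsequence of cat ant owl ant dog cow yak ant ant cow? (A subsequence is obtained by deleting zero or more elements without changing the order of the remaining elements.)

5

One longest palindromic subsequence is ant ant yak ant ant (positions 2,4,7,8,9); it reads the same forward and backward, and the interval DP gives dp[1][10] = 5.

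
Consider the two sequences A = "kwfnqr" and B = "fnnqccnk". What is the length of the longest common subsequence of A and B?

A longest common subsequence is fnq (length 3); the LCS DP confirms no longer common subsequence exists.

3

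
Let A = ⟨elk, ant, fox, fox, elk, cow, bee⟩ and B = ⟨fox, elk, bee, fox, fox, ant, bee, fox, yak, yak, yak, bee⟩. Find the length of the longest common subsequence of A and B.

4

Backtracking the LCS table gives one alignment: elk (A1,B2) → ant (A2,B6) → fox (A3,B8) → bee (A7,B12).
So the longest common subsequence has length 4.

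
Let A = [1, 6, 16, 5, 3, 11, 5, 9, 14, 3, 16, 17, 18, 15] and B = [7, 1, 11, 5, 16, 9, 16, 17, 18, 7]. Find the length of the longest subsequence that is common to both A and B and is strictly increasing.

A longest common strictly increasing subsequence is 1, 5, 9, 16, 17, 18 (length 6); it appears in order in both A and B, and no longer such subsequence exists.

6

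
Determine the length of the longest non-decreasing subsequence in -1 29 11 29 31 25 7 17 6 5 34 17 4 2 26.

5

One longest non-decreasing subsequence is -1, 29, 29, 31, 34 (positions 1,2,4,5,11), of length 5; no longer one exists.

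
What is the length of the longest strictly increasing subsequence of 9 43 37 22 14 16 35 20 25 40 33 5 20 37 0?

Let dp[i] be the longest increasing subsequence ending at position i. Then dp = [1, 2, 2, 2, 2, 3, 4, 4, 5, 6, 6, 1, 4, 7, 1].
The maximum is 7; one witness is 9, 14, 16, 20, 25, 33, 37 at positions 1,5,6,8,9,11,14.

7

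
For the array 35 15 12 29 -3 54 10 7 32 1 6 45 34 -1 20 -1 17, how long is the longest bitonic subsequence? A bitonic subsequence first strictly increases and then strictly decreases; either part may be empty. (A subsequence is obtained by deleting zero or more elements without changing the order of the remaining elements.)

7

Let inc[i] be the LIS ending at i and dec[i] the longest strictly decreasing subsequence starting at i. inc = [1, 1, 1, 2, 1, 3, 2, 2, 3, 2, 3, 4, 4, 2, 4, 2, 4], dec = [7, 6, 5, 5, 1, 5, 4, 3, 3, 2, 2, 4, 3, 1, 2, 1, 1].
max_i inc[i]+dec[i]−1 = 7, with one witness 35, 15, 12, 10, 7, 6, -1.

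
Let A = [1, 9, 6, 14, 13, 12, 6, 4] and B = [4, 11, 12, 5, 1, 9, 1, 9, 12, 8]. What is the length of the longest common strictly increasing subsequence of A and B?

3

A longest common strictly increasing subsequence is 1, 9, 12 (length 3); it appears in order in both A and B, and no longer such subsequence exists.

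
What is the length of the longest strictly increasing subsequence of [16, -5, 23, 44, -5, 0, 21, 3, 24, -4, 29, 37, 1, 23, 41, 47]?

Let dp[i] be the longest increasing subsequence ending at position i. Then dp = [1, 1, 2, 3, 1, 2, 3, 3, 4, 2, 5, 6, 3, 4, 7, 8].
The maximum is 8; one witness is -5, 0, 21, 24, 29, 37, 41, 47 at positions 2,6,7,9,11,12,15,16.

8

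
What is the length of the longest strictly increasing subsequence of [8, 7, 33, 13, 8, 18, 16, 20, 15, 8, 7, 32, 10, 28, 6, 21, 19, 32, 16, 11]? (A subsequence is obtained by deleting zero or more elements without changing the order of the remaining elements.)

6

One longest increasing subsequence is 8, 13, 18, 20, 28, 32 (positions 1,4,6,8,14,18), of length 6; no longer one exists.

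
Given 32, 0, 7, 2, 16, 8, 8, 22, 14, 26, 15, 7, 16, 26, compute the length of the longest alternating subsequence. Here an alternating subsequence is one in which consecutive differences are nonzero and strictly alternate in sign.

11

A longest alternating subsequence is 32, 0, 7, 2, 16, 8, 22, 14, 26, 15, 16 (positions 1,2,3,4,5,6,8,9,10,11,13); its 10 consecutive differences strictly alternate in sign, and length 11 is optimal.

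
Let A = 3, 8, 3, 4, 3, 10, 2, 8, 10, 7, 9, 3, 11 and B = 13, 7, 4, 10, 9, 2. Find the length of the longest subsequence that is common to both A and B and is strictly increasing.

2

For each value that appears in both, track the longest common increasing run ending there.
The best achievable length is 2; one witness is 4, 10 (A-positions 4,6, B-positions 3,4).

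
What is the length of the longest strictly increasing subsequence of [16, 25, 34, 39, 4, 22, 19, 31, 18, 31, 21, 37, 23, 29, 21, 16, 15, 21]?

5

Let dp[i] be the longest increasing subsequence ending at position i. Then dp = [1, 2, 3, 4, 1, 2, 2, 3, 2, 3, 3, 4, 4, 5, 3, 2, 2, 3].
The maximum is 5; one witness is 16, 19, 21, 23, 29 at positions 1,7,11,13,14.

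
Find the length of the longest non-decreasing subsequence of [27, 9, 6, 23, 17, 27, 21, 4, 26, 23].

4

Let dp[i] be the longest non-decreasing subsequence ending at position i. Then dp = [1, 1, 1, 2, 2, 3, 3, 1, 4, 4].
The maximum is 4; one witness is 9, 17, 21, 26 at positions 2,5,7,9.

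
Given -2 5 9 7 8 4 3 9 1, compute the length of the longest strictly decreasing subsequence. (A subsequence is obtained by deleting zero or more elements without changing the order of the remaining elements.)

Let dp[i] be the longest decreasing subsequence ending at position i. Then dp = [1, 1, 1, 2, 2, 3, 4, 1, 5].
The maximum is 5; one witness is 9, 7, 4, 3, 1 at positions 3,4,6,7,9.

5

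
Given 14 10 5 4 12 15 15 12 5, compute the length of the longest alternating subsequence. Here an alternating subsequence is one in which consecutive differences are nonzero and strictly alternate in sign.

4

Track the best alternating length ending on an up-step vs a down-step at each position: up/down = 1/1, 1/2, 1/2, 1/2, 3/2, 3/1, 3/1, 3/4, 3/4.
The maximum over both is 4; one such subsequence is 14, 10, 15, 12.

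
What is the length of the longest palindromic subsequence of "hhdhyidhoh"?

One longest palindromic subsequence is hhdidhh (positions 1,2,3,6,7,8,10); it reads the same forward and backward, and the interval DP gives dp[1][10] = 7.

7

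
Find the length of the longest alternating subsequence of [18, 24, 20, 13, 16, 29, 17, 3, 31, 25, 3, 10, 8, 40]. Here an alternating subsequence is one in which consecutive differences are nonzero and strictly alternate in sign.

10

Track the best alternating length ending on an up-step vs a down-step at each position: up/down = 1/1, 2/1, 2/3, 1/3, 4/3, 4/1, 4/5, 1/5, 6/1, 6/7, 1/7, 8/7, 8/9, 10/1.
The maximum over both is 10; one such subsequence is 18, 24, 20, 29, 17, 31, 3, 10, 8, 40.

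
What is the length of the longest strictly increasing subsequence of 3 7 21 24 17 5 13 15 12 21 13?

Let dp[i] be the longest increasing subsequence ending at position i. Then dp = [1, 2, 3, 4, 3, 2, 3, 4, 3, 5, 4].
The maximum is 5; one witness is 3, 7, 13, 15, 21 at positions 1,2,7,8,10.

5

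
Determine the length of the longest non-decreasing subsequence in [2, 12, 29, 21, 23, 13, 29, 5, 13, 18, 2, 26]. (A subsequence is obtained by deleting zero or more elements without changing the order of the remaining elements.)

Scanning left to right, the best length ending at each element is: 2→1, 12→2, 29→3, 21→3, 23→4, 13→3, 29→5, 5→2, 13→4, 18→5, 2→2, 26→6.
So the longest non-decreasing subsequence has length 6, e.g. 2, 12, 13, 13, 18, 26.

6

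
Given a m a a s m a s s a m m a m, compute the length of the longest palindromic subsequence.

Using dp[i][j] = 2 + dp[i+1][j−1] if the ends match, else max(dp[i+1][j], dp[i][j−1]):
dp[1][14] = 10. A witness is mamassamam at positions 2,3,6,7,8,9,10,12,13,14.

10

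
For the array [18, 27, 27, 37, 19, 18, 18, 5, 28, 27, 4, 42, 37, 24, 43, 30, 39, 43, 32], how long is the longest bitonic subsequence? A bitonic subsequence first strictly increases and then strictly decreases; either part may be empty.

Let inc[i] be the LIS ending at i and dec[i] the longest strictly decreasing subsequence starting at i. inc = [1, 2, 2, 3, 2, 1, 1, 1, 3, 3, 1, 4, 4, 3, 5, 4, 5, 6, 5], dec = [3, 5, 5, 5, 4, 3, 3, 2, 3, 2, 1, 3, 2, 1, 3, 1, 2, 2, 1].
max_i inc[i]+dec[i]−1 = 7, with one witness 18, 27, 37, 19, 18, 5, 4.

7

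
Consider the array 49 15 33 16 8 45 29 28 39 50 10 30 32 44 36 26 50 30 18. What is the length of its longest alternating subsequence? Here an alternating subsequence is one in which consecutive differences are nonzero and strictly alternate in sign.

12

Track the best alternating length ending on an up-step vs a down-step at each position: up/down = 1/1, 1/2, 3/2, 3/4, 1/4, 5/2, 5/6, 5/6, 7/6, 7/1, 5/8, 9/8, 9/8, 9/8, 9/10, 9/10, 11/1, 11/12, 9/12.
The maximum over both is 12; one such subsequence is 49, 15, 33, 16, 45, 29, 39, 10, 44, 36, 50, 30.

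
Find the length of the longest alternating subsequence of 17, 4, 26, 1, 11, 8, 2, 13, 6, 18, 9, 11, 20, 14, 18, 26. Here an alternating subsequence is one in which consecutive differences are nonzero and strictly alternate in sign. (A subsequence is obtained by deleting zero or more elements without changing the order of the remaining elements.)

13

A longest alternating subsequence is 17, 4, 26, 1, 11, 8, 13, 6, 18, 9, 20, 14, 18 (positions 1,2,3,4,5,6,8,9,10,11,13,14,15); its 12 consecutive differences strictly alternate in sign, and length 13 is optimal.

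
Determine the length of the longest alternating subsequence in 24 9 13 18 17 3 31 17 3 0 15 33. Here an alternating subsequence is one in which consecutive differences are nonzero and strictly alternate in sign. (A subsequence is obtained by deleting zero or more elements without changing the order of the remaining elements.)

7

Track the best alternating length ending on an up-step vs a down-step at each position: up/down = 1/1, 1/2, 3/2, 3/2, 3/4, 1/4, 5/1, 5/6, 1/6, 1/6, 7/6, 7/1.
The maximum over both is 7; one such subsequence is 24, 9, 18, 17, 31, 3, 15.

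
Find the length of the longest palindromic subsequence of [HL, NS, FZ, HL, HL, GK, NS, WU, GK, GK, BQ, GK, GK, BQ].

Using dp[i][j] = 2 + dp[i+1][j−1] if the ends match, else max(dp[i+1][j], dp[i][j−1]):
dp[1][14] = 5. A witness is GK GK BQ GK GK at positions 9,10,11,12,13.

5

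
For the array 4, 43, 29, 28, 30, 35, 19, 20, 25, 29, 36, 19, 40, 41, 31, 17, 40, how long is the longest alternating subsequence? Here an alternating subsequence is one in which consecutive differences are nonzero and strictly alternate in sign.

A longest alternating subsequence is 4, 43, 29, 30, 19, 20, 19, 40, 31, 40 (positions 1,2,3,5,7,8,12,13,15,17); its 9 consecutive differences strictly alternate in sign, and length 10 is optimal.

10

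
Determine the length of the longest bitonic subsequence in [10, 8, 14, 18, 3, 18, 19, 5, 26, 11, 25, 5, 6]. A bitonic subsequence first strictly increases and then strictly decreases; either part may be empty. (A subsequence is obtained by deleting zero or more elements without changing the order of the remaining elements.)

7

One longest bitonic subsequence is 10, 14, 18, 19, 26, 25, 6 (positions 1,3,4,7,9,11,13): it rises to 26 then falls. Length 7 is optimal.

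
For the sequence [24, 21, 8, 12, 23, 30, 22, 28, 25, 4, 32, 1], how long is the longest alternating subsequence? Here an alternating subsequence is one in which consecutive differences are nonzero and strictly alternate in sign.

Track the best alternating length ending on an up-step vs a down-step at each position: up/down = 1/1, 1/2, 1/2, 3/2, 3/2, 3/1, 3/4, 5/4, 5/6, 1/6, 7/1, 1/8.
The maximum over both is 8; one such subsequence is 24, 21, 23, 22, 28, 25, 32, 1.

8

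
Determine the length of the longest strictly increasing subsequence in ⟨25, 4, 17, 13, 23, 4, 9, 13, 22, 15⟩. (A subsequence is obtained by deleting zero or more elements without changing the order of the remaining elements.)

4

Let dp[i] be the longest increasing subsequence ending at position i. Then dp = [1, 1, 2, 2, 3, 1, 2, 3, 4, 4].
The maximum is 4; one witness is 4, 9, 13, 22 at positions 2,7,8,9.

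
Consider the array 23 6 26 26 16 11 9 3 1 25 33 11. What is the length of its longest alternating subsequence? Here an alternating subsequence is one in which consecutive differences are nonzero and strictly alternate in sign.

A longest alternating subsequence is 23, 6, 26, 16, 25, 11 (positions 1,2,3,5,10,12); its 5 consecutive differences strictly alternate in sign, and length 6 is optimal.

6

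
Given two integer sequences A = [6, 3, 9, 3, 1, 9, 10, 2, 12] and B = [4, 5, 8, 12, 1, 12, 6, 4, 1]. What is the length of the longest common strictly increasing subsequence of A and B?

2

For each value that appears in both, track the longest common increasing run ending there.
The best achievable length is 2; one witness is 1, 12 (A-positions 5,9, B-positions 5,6).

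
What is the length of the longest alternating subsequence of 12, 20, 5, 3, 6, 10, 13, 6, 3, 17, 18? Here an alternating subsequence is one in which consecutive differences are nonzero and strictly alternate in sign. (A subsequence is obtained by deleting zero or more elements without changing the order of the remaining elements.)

6

A longest alternating subsequence is 12, 20, 5, 10, 6, 17 (positions 1,2,3,6,8,10); its 5 consecutive differences strictly alternate in sign, and length 6 is optimal.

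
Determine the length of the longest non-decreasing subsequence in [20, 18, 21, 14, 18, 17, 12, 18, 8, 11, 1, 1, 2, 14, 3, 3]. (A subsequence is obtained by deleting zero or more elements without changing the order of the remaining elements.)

One longest non-decreasing subsequence is 1, 1, 2, 3, 3 (positions 11,12,13,15,16), of length 5; no longer one exists.

5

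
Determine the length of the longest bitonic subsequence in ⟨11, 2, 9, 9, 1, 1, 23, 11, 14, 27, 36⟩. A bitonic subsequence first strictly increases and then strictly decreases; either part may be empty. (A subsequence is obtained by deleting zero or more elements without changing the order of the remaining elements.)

One longest bitonic subsequence is 2, 9, 11, 14, 27, 36 (positions 2,3,8,9,10,11): it rises to 36 then falls. Length 6 is optimal.

6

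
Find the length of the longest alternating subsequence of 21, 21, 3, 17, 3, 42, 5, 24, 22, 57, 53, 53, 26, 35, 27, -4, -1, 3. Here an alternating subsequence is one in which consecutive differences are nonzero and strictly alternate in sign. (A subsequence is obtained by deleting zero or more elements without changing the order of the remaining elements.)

Track the best alternating length ending on an up-step vs a down-step at each position: up/down = 1/1, 1/1, 1/2, 3/2, 1/4, 5/1, 5/6, 7/6, 7/8, 9/1, 9/10, 9/10, 9/10, 11/10, 11/12, 1/12, 13/12, 13/12.
The maximum over both is 13; one such subsequence is 21, 3, 17, 3, 42, 5, 24, 22, 57, 26, 35, -4, -1.

13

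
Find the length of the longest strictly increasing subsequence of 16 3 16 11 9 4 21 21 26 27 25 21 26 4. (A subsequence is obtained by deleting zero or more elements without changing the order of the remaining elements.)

One longest increasing subsequence is 3, 16, 21, 26, 27 (positions 2,3,7,9,10), of length 5; no longer one exists.

5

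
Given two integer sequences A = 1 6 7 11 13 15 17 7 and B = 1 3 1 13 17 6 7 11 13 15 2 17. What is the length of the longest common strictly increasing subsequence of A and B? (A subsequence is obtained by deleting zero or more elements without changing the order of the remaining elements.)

A longest common strictly increasing subsequence is 1, 6, 7, 11, 13, 15, 17 (length 7); it appears in order in both A and B, and no longer such subsequence exists.

7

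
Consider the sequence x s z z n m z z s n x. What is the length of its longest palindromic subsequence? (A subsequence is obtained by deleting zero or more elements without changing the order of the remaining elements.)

9

One longest palindromic subsequence is xszzmzzsx (positions 1,2,3,4,6,7,8,9,11); it reads the same forward and backward, and the interval DP gives dp[1][11] = 9.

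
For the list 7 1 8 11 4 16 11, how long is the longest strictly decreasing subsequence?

2

Scanning left to right, the best length ending at each element is: 7→1, 1→2, 8→1, 11→1, 4→2, 16→1, 11→2.
So the longest decreasing subsequence has length 2, e.g. 7, 1.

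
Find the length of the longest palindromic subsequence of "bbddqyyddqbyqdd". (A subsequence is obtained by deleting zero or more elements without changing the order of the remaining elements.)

One longest palindromic subsequence is ddqyddyqdd (positions 3,4,5,6,8,9,12,13,14,15); it reads the same forward and backward, and the interval DP gives dp[1][15] = 10.

10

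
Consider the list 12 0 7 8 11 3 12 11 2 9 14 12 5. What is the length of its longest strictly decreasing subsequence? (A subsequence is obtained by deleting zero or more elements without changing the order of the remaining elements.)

4

Let dp[i] be the longest decreasing subsequence ending at position i. Then dp = [1, 2, 2, 2, 2, 3, 1, 2, 4, 3, 1, 2, 4].
The maximum is 4; one witness is 12, 7, 3, 2 at positions 1,3,6,9.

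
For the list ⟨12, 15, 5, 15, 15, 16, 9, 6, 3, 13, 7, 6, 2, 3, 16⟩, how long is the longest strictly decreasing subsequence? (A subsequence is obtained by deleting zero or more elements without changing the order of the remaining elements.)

One longest decreasing subsequence is 12, 9, 6, 3, 2 (positions 1,7,8,9,13), of length 5; no longer one exists.

5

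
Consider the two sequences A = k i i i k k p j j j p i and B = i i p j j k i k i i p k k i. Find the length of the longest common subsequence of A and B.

7

Backtracking the LCS table gives one alignment: k (A1,B6) → i (A2,B7) → i (A3,B9) → i (A4,B10) → k (A5,B12) → k (A6,B13) → i (A12,B14).
So the longest common subsequence has length 7.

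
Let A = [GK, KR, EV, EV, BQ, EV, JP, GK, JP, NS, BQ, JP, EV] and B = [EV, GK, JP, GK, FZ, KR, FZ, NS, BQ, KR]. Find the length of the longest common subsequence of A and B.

5

A longest common subsequence is GK, JP, GK, NS, BQ (length 5); the LCS DP confirms no longer common subsequence exists.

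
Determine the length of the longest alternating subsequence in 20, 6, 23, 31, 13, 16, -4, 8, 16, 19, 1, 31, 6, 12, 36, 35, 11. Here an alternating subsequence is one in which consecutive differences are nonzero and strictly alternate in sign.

A longest alternating subsequence is 20, 6, 23, 13, 16, -4, 8, 1, 31, 6, 36, 35 (positions 1,2,3,5,6,7,8,11,12,13,15,16); its 11 consecutive differences strictly alternate in sign, and length 12 is optimal.

12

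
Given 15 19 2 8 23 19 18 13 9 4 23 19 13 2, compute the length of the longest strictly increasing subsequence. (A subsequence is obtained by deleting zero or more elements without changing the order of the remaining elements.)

4

One longest increasing subsequence is 2, 8, 19, 23 (positions 3,4,6,11), of length 4; no longer one exists.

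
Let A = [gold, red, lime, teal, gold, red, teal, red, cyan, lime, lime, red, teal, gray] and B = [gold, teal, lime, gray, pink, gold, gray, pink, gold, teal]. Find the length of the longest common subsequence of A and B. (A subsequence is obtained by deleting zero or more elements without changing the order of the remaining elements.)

A longest common subsequence is gold, lime, gold, teal (length 4); the LCS DP confirms no longer common subsequence exists.

4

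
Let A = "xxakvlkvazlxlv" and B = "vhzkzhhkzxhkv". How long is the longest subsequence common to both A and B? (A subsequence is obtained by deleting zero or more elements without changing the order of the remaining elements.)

5

Backtracking the LCS table gives one alignment: k (A4,B4) → k (A7,B8) → z (A10,B9) → x (A12,B10) → v (A14,B13).
So the longest common subsequence has length 5.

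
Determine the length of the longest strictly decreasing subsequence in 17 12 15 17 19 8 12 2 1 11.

5

One longest decreasing subsequence is 17, 12, 8, 2, 1 (positions 1,2,6,8,9), of length 5; no longer one exists.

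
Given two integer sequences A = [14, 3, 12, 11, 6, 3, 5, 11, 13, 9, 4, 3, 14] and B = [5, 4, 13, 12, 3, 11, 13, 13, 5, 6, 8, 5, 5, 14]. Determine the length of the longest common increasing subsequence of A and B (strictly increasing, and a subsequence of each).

4

A longest common strictly increasing subsequence is 3, 11, 13, 14 (length 4); it appears in order in both A and B, and no longer such subsequence exists.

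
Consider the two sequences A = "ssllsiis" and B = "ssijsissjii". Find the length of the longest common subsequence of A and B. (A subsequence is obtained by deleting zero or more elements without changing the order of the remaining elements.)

Backtracking the LCS table gives one alignment: s (A1,B5) → s (A2,B7) → s (A5,B8) → i (A6,B10) → i (A7,B11).
So the longest common subsequence has length 5.

5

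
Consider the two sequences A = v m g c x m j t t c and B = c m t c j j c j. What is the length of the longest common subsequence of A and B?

A longest common subsequence is mcjc (length 4); the LCS DP confirms no longer common subsequence exists.

4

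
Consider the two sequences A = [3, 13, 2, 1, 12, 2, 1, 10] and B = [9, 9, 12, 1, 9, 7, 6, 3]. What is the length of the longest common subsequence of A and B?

A longest common subsequence is 12, 1 (length 2); the LCS DP confirms no longer common subsequence exists.

2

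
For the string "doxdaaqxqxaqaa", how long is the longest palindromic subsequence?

Using dp[i][j] = 2 + dp[i+1][j−1] if the ends match, else max(dp[i+1][j], dp[i][j−1]):
dp[1][14] = 9. A witness is aaqxqxqaa at positions 5,6,7,8,9,10,12,13,14.

9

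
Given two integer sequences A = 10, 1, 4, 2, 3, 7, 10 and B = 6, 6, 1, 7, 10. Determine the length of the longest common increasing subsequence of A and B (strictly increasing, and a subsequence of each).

A longest common strictly increasing subsequence is 1, 7, 10 (length 3); it appears in order in both A and B, and no longer such subsequence exists.

3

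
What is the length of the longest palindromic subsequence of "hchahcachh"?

7

One longest palindromic subsequence is hhcachh (positions 1,3,6,7,8,9,10); it reads the same forward and backward, and the interval DP gives dp[1][10] = 7.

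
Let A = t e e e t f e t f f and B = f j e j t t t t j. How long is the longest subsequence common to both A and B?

3

Backtracking the LCS table gives one alignment: t (A1,B6) → t (A5,B7) → t (A8,B8).
So the longest common subsequence has length 3.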